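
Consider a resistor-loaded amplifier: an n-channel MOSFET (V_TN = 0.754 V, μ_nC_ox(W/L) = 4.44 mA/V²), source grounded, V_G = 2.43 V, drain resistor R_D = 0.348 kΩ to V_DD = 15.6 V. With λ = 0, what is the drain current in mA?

I_D = 6.24 mA

V_GS = V_G = 2.43 V, so V_ov = 2.43 − 0.754 = 1.68 V.
Assume saturation: I_D = ½ k_n V_ov² = 0.5 × 4.44 × 1.68² = 6.24 mA, giving V_DS = V_DD − I_D R_D = 15.6 − 6.24 × 0.348 = 13.4 V.
V_DS = 13.4 V ≥ V_ov = 1.68 V, confirming saturation.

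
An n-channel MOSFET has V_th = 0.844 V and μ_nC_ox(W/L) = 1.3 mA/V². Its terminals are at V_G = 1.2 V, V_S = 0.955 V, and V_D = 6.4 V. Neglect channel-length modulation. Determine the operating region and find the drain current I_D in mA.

V_GS = V_G − V_S = 1.2 − 0.955 = 0.245 V; V_DS = V_D − V_S = 6.4 − 0.955 = 5.45 V.
V_GS = 0.245 V < V_th = 0.844 V, so the transistor is in cutoff.

Cutoff; I_D = 0 mA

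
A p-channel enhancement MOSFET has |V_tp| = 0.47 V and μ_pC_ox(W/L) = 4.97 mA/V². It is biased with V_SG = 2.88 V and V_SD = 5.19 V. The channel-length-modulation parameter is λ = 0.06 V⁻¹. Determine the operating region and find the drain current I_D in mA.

Saturation; I_D = 18.9 mA

V_ov = V_SG − |V_tp| = 2.88 − 0.47 = 2.41 V.
Since V_SD = 5.19 V ≥ V_ov = 2.41 V, the device is in saturation.
I_D = ½ k_p V_ov² (1 + λ V_SD) = 0.5 × 4.97 × 2.41² × (1 + 0.06 × 5.19) = 18.9 mA.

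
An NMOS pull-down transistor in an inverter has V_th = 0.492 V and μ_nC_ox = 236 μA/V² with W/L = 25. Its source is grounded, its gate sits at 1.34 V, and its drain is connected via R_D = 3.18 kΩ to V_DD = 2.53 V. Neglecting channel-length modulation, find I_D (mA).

I_D = 0.744 mA

V_GS = V_G = 1.34 V, so V_ov = 1.34 − 0.492 = 0.848 V.
k_n = μ_nC_ox · (W/L) = 5.9 mA/V².
Assume saturation: I_D = ½ k_n V_ov² = 0.5 × 5.9 × 0.848² = 2.12 mA, giving V_DS = V_DD − I_D R_D = 2.53 − 2.12 × 3.18 = -4.22 V.
But -4.22 V < V_ov = 0.848 V, so the device is actually in triode.
In triode I_D = k_n[V_ov V_DS − ½ V_DS²] and I_D = (V_DD − V_DS)/R_D. Equating: 9.38 V_DS² − 16.91 V_DS + 2.53 = 0, giving V_DS = 0.165 V (the root below V_ov).
I_D = (2.53 − 0.165) / 3.18 = 0.744 mA.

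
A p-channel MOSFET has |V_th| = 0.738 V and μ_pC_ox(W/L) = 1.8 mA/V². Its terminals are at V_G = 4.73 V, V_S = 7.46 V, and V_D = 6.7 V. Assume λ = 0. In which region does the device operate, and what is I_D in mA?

V_SG = V_S − V_G = 7.46 − 4.73 = 2.73 V; V_SD = V_S − V_D = 7.46 − 6.7 = 0.76 V.
V_ov = V_SG − |V_th| = 2.73 − 0.738 = 1.99 V.
Since V_SD = 0.76 V < V_ov = 1.99 V, the device is in the triode region.
I_D = k_p [V_ov · V_SD − ½ V_SD²] = 1.8 × [1.99 × 0.76 − 0.5 × 0.76²] = 2.21 mA.

Triode; I_D = 2.21 mA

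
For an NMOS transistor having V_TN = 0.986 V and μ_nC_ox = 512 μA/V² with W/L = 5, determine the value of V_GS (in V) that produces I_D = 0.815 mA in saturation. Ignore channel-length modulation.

k_n = μ_nC_ox · (W/L) = 2.56 mA/V².
In saturation I_D = ½ k_n (V_GS − V_TN)², so V_GS − V_TN = √(2 I_D / k_n) = √(2 × 0.815 / 2.56) = 0.798 V.
V_GS = 0.986 + 0.798 = 1.78 V.

V_GS = 1.78 V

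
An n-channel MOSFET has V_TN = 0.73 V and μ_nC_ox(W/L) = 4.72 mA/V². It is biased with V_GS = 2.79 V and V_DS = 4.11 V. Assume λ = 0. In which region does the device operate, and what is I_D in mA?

Saturation; I_D = 10.0 mA

V_ov = V_GS − V_TN = 2.79 − 0.73 = 2.06 V.
Since V_DS = 4.11 V ≥ V_ov = 2.06 V, the device is in saturation.
I_D = ½ k_n V_ov² = 0.5 × 4.72 × 2.06² = 10 mA.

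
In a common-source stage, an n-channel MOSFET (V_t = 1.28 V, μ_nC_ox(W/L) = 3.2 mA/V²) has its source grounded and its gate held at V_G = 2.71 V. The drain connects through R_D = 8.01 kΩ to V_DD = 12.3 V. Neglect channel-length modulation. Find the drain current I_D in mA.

I_D = 1.49 mA

V_GS = V_G = 2.71 V, so V_ov = 2.71 − 1.28 = 1.43 V.
Assume saturation: I_D = ½ k_n V_ov² = 0.5 × 3.2 × 1.43² = 3.27 mA, giving V_DS = V_DD − I_D R_D = 12.3 − 3.27 × 8.01 = -13.9 V.
But -13.9 V < V_ov = 1.43 V, so the device is actually in triode.
In triode I_D = k_n[V_ov V_DS − ½ V_DS²] and I_D = (V_DD − V_DS)/R_D. Equating: 12.8 V_DS² − 37.65 V_DS + 12.3 = 0, giving V_DS = 0.374 V (the root below V_ov).
I_D = (12.3 − 0.374) / 8.01 = 1.49 mA.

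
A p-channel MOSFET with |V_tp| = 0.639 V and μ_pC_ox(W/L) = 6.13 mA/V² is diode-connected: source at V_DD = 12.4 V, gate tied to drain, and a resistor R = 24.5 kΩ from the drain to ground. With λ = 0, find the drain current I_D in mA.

I_D = 0.464 mA

With gate tied to drain, V_SG = V_SD ≥ V_SG − |V_tp|, so the device is in saturation.
KCL at the drain: ½ k_p (V_SG − |V_tp|)² = (V_DD − V_SG)/R.
Let x = V_SG − 0.639. Then 75.1 x² + x − 11.76 = 0, giving x = 0.389 V (positive root), so V_SG = 1.03 V.
I_D = (V_DD − V_SG)/R = (12.4 − 1.03) / 24.5 = 0.464 mA.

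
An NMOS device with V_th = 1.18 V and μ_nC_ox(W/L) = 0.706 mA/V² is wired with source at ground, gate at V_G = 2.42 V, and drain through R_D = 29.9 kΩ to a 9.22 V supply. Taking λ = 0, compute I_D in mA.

V_GS = V_G = 2.42 V, so V_ov = 2.42 − 1.18 = 1.24 V.
Assume saturation: I_D = ½ k_n V_ov² = 0.5 × 0.706 × 1.24² = 0.543 mA, giving V_DS = V_DD − I_D R_D = 9.22 − 0.543 × 29.9 = -7.01 V.
But -7.01 V < V_ov = 1.24 V, so the device is actually in triode.
In triode I_D = k_n[V_ov V_DS − ½ V_DS²] and I_D = (V_DD − V_DS)/R_D. Equating: 10.6 V_DS² − 27.18 V_DS + 9.22 = 0, giving V_DS = 0.402 V (the root below V_ov).
I_D = (9.22 − 0.402) / 29.9 = 0.295 mA.

I_D = 0.295 mA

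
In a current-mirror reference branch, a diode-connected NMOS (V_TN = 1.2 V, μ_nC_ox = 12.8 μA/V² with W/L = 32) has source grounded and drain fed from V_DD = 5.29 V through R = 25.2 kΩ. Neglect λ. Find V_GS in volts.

With gate tied to drain, V_GS = V_DS ≥ V_GS − V_TN, so the device is in saturation.
k_n = μ_nC_ox · (W/L) = 0.4096 mA/V².
KCL at the drain: ½ k_n (V_GS − V_TN)² = (V_DD − V_GS)/R.
Let x = V_GS − 1.2. Then 5.16 x² + x − 4.09 = 0, giving x = 0.799 V (positive root), so V_GS = 2 V.
I_D = (V_DD − V_GS)/R = (5.29 − 2) / 25.2 = 0.131 mA.

V_GS = 2.00 V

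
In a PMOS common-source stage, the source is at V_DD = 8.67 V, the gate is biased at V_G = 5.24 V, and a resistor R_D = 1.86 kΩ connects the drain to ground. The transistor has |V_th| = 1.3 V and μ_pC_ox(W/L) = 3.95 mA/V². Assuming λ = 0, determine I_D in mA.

I_D = 4.34 mA

V_SG = V_DD − V_G = 8.67 − 5.24 = 3.43 V, so V_ov = 3.43 − 1.3 = 2.13 V.
Assume saturation: I_D = ½ k_p V_ov² = 0.5 × 3.95 × 2.13² = 8.96 mA, giving V_SD = V_DD − I_D R_D = 8.67 − 8.96 × 1.86 = -8 V.
But -8 V < V_ov = 2.13 V, so the device is actually in triode.
In triode I_D = k_p[V_ov V_SD − ½ V_SD²] and I_D = (V_DD − V_SD)/R_D. Equating: 3.67 V_SD² − 16.65 V_SD + 8.67 = 0, giving V_SD = 0.6 V (the root below V_ov).
I_D = (8.67 − 0.6) / 1.86 = 4.34 mA.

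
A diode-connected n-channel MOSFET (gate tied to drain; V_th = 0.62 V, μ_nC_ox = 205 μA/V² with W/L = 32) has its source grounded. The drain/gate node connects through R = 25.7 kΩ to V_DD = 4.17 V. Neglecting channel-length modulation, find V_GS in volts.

With gate tied to drain, V_GS = V_DS ≥ V_GS − V_th, so the device is in saturation.
k_n = μ_nC_ox · (W/L) = 6.56 mA/V².
KCL at the drain: ½ k_n (V_GS − V_th)² = (V_DD − V_GS)/R.
Let x = V_GS − 0.62. Then 84.3 x² + x − 3.55 = 0, giving x = 0.199 V (positive root), so V_GS = 0.819 V.
I_D = (V_DD − V_GS)/R = (4.17 − 0.819) / 25.7 = 0.13 mA.

V_GS = 0.819 V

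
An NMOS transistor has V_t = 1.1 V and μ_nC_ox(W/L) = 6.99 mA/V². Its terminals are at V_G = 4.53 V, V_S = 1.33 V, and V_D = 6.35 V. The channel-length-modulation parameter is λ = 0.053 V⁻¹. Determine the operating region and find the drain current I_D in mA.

Saturation; I_D = 19.5 mA

V_GS = V_G − V_S = 4.53 − 1.33 = 3.2 V; V_DS = V_D − V_S = 6.35 − 1.33 = 5.02 V.
V_ov = V_GS − V_t = 3.2 − 1.1 = 2.1 V.
Since V_DS = 5.02 V ≥ V_ov = 2.1 V, the device is in saturation.
I_D = ½ k_n V_ov² (1 + λ V_DS) = 0.5 × 6.99 × 2.1² × (1 + 0.053 × 5.02) = 19.5 mA.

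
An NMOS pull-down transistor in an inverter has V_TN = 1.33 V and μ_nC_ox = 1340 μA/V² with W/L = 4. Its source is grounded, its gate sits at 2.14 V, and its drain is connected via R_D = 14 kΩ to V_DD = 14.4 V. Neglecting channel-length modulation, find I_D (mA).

I_D = 1.01 mA

V_GS = V_G = 2.14 V, so V_ov = 2.14 − 1.33 = 0.81 V.
k_n = μ_nC_ox · (W/L) = 5.36 mA/V².
Assume saturation: I_D = ½ k_n V_ov² = 0.5 × 5.36 × 0.81² = 1.76 mA, giving V_DS = V_DD − I_D R_D = 14.4 − 1.76 × 14 = -10.2 V.
But -10.2 V < V_ov = 0.81 V, so the device is actually in triode.
In triode I_D = k_n[V_ov V_DS − ½ V_DS²] and I_D = (V_DD − V_DS)/R_D. Equating: 37.5 V_DS² − 61.78 V_DS + 14.4 = 0, giving V_DS = 0.281 V (the root below V_ov).
I_D = (14.4 − 0.281) / 14 = 1.01 mA.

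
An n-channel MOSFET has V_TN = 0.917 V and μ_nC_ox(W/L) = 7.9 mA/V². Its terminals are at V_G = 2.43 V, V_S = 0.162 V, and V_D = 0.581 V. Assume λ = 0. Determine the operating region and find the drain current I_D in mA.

Triode; I_D = 3.78 mA

V_GS = V_G − V_S = 2.43 − 0.162 = 2.27 V; V_DS = V_D − V_S = 0.581 − 0.162 = 0.419 V.
V_ov = V_GS − V_TN = 2.27 − 0.917 = 1.35 V.
Since V_DS = 0.419 V < V_ov = 1.35 V, the device is in the triode region.
I_D = k_n [V_ov · V_DS − ½ V_DS²] = 7.9 × [1.35 × 0.419 − 0.5 × 0.419²] = 3.78 mA.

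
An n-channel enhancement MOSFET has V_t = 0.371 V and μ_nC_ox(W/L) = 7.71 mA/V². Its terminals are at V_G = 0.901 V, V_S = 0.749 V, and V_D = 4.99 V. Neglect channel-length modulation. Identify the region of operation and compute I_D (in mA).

Cutoff; I_D = 0 mA

V_GS = V_G − V_S = 0.901 − 0.749 = 0.152 V; V_DS = V_D − V_S = 4.99 − 0.749 = 4.24 V.
V_GS = 0.152 V < V_t = 0.371 V, so the transistor is in cutoff.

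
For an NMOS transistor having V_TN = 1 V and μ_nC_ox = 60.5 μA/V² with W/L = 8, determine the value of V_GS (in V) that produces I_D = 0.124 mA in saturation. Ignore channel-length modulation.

k_n = μ_nC_ox · (W/L) = 0.484 mA/V².
In saturation I_D = ½ k_n (V_GS − V_TN)², so V_GS − V_TN = √(2 I_D / k_n) = √(2 × 0.124 / 0.484) = 0.716 V.
V_GS = 1 + 0.716 = 1.72 V.

V_GS = 1.72 V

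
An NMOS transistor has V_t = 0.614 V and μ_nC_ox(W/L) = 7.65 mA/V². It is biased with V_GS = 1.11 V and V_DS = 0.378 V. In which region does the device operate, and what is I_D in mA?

Triode; I_D = 0.888 mA

V_ov = V_GS − V_t = 1.11 − 0.614 = 0.496 V.
Since V_DS = 0.378 V < V_ov = 0.496 V, the device is in the triode region.
I_D = k_n [V_ov · V_DS − ½ V_DS²] = 7.65 × [0.496 × 0.378 − 0.5 × 0.378²] = 0.888 mA.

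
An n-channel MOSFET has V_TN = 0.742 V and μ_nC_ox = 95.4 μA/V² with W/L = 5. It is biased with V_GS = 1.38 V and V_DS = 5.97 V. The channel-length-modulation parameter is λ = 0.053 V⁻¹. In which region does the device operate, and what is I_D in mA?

Saturation; I_D = 0.128 mA

k_n = μ_nC_ox · (W/L) = 0.477 mA/V².
V_ov = V_GS − V_TN = 1.38 − 0.742 = 0.638 V.
Since V_DS = 5.97 V ≥ V_ov = 0.638 V, the device is in saturation.
I_D = ½ k_n V_ov² (1 + λ V_DS) = 0.5 × 0.477 × 0.638² × (1 + 0.053 × 5.97) = 0.128 mA.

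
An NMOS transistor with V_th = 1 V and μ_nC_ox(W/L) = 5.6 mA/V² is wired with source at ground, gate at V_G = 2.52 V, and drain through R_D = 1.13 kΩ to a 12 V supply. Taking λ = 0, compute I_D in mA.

V_GS = V_G = 2.52 V, so V_ov = 2.52 − 1 = 1.52 V.
Assume saturation: I_D = ½ k_n V_ov² = 0.5 × 5.6 × 1.52² = 6.47 mA, giving V_DS = V_DD − I_D R_D = 12 − 6.47 × 1.13 = 4.69 V.
V_DS = 4.69 V ≥ V_ov = 1.52 V, confirming saturation.

I_D = 6.47 mA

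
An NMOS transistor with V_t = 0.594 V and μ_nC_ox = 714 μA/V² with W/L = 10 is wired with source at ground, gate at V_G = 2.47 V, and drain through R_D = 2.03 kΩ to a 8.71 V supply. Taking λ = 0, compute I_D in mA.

V_GS = V_G = 2.47 V, so V_ov = 2.47 − 0.594 = 1.88 V.
k_n = μ_nC_ox · (W/L) = 7.14 mA/V².
Assume saturation: I_D = ½ k_n V_ov² = 0.5 × 7.14 × 1.88² = 12.6 mA, giving V_DS = V_DD − I_D R_D = 8.71 − 12.6 × 2.03 = -16.8 V.
But -16.8 V < V_ov = 1.88 V, so the device is actually in triode.
In triode I_D = k_n[V_ov V_DS − ½ V_DS²] and I_D = (V_DD − V_DS)/R_D. Equating: 7.25 V_DS² − 28.19 V_DS + 8.71 = 0, giving V_DS = 0.338 V (the root below V_ov).
I_D = (8.71 − 0.338) / 2.03 = 4.12 mA.

I_D = 4.12 mA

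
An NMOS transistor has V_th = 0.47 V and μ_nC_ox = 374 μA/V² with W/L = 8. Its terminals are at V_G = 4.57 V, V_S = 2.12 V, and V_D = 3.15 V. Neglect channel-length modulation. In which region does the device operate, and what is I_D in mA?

Triode; I_D = 4.51 mA

V_GS = V_G − V_S = 4.57 − 2.12 = 2.45 V; V_DS = V_D − V_S = 3.15 − 2.12 = 1.03 V.
k_n = μ_nC_ox · (W/L) = 2.992 mA/V².
V_ov = V_GS − V_th = 2.45 − 0.47 = 1.98 V.
Since V_DS = 1.03 V < V_ov = 1.98 V, the device is in the triode region.
I_D = k_n [V_ov · V_DS − ½ V_DS²] = 2.992 × [1.98 × 1.03 − 0.5 × 1.03²] = 4.51 mA.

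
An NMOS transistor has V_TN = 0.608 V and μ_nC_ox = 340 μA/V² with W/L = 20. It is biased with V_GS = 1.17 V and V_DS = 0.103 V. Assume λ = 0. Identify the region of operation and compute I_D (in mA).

Triode; I_D = 0.358 mA

k_n = μ_nC_ox · (W/L) = 6.8 mA/V².
V_ov = V_GS − V_TN = 1.17 − 0.608 = 0.562 V.
Since V_DS = 0.103 V < V_ov = 0.562 V, the device is in the triode region.
I_D = k_n [V_ov · V_DS − ½ V_DS²] = 6.8 × [0.562 × 0.103 − 0.5 × 0.103²] = 0.358 mA.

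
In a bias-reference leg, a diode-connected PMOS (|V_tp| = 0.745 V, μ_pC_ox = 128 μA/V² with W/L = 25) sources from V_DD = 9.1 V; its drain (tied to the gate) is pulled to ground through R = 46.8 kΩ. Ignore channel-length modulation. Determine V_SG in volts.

With gate tied to drain, V_SG = V_SD ≥ V_SG − |V_tp|, so the device is in saturation.
k_p = μ_pC_ox · (W/L) = 3.2 mA/V².
KCL at the drain: ½ k_p (V_SG − |V_tp|)² = (V_DD − V_SG)/R.
Let x = V_SG − 0.745. Then 74.9 x² + x − 8.355 = 0, giving x = 0.327 V (positive root), so V_SG = 1.07 V.
I_D = (V_DD − V_SG)/R = (9.1 − 1.07) / 46.8 = 0.172 mA.

V_SG = 1.07 V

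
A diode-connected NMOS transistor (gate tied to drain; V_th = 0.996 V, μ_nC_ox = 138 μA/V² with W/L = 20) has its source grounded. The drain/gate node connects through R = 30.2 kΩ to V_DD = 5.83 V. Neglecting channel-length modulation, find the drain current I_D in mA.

I_D = 0.149 mA

With gate tied to drain, V_GS = V_DS ≥ V_GS − V_th, so the device is in saturation.
k_n = μ_nC_ox · (W/L) = 2.76 mA/V².
KCL at the drain: ½ k_n (V_GS − V_th)² = (V_DD − V_GS)/R.
Let x = V_GS − 0.996. Then 41.7 x² + x − 4.834 = 0, giving x = 0.329 V (positive root), so V_GS = 1.32 V.
I_D = (V_DD − V_GS)/R = (5.83 − 1.32) / 30.2 = 0.149 mA.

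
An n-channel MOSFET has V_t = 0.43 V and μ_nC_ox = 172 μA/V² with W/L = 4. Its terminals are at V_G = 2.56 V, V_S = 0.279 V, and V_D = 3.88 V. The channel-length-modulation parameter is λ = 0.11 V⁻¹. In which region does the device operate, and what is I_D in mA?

V_GS = V_G − V_S = 2.56 − 0.279 = 2.28 V; V_DS = V_D − V_S = 3.88 − 0.279 = 3.6 V.
k_n = μ_nC_ox · (W/L) = 0.688 mA/V².
V_ov = V_GS − V_t = 2.28 − 0.43 = 1.85 V.
Since V_DS = 3.6 V ≥ V_ov = 1.85 V, the device is in saturation.
I_D = ½ k_n V_ov² (1 + λ V_DS) = 0.5 × 0.688 × 1.85² × (1 + 0.11 × 3.6) = 1.65 mA.

Saturation; I_D = 1.65 mA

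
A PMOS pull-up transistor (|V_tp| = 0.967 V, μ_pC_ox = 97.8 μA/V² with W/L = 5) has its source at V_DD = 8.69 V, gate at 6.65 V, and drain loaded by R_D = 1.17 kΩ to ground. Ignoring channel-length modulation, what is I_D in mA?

I_D = 0.281 mA

V_SG = V_DD − V_G = 8.69 − 6.65 = 2.04 V, so V_ov = 2.04 − 0.967 = 1.07 V.
k_p = μ_pC_ox · (W/L) = 0.489 mA/V².
Assume saturation: I_D = ½ k_p V_ov² = 0.5 × 0.489 × 1.07² = 0.281 mA, giving V_SD = V_DD − I_D R_D = 8.69 − 0.281 × 1.17 = 8.36 V.
V_SD = 8.36 V ≥ V_ov = 1.07 V, confirming saturation.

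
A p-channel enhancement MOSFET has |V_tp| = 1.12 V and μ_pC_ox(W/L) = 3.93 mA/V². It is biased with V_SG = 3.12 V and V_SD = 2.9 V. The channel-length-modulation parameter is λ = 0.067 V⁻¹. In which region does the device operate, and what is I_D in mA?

V_ov = V_SG − |V_tp| = 3.12 − 1.12 = 2 V.
Since V_SD = 2.9 V ≥ V_ov = 2 V, the device is in saturation.
I_D = ½ k_p V_ov² (1 + λ V_SD) = 0.5 × 3.93 × 2² × (1 + 0.067 × 2.9) = 9.39 mA.

Saturation; I_D = 9.39 mA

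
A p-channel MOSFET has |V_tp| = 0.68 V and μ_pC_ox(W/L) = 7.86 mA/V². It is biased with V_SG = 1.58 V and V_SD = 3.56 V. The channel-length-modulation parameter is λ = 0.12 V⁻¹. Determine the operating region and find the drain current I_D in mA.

Saturation; I_D = 4.54 mA

V_ov = V_SG − |V_tp| = 1.58 − 0.68 = 0.9 V.
Since V_SD = 3.56 V ≥ V_ov = 0.9 V, the device is in saturation.
I_D = ½ k_p V_ov² (1 + λ V_SD) = 0.5 × 7.86 × 0.9² × (1 + 0.12 × 3.56) = 4.54 mA.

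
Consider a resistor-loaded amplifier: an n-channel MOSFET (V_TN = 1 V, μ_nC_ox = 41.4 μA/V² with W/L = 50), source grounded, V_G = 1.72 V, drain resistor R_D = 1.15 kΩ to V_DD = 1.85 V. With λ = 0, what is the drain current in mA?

I_D = 0.537 mA

V_GS = V_G = 1.72 V, so V_ov = 1.72 − 1 = 0.72 V.
k_n = μ_nC_ox · (W/L) = 2.07 mA/V².
Assume saturation: I_D = ½ k_n V_ov² = 0.5 × 2.07 × 0.72² = 0.537 mA, giving V_DS = V_DD − I_D R_D = 1.85 − 0.537 × 1.15 = 1.23 V.
V_DS = 1.23 V ≥ V_ov = 0.72 V, confirming saturation.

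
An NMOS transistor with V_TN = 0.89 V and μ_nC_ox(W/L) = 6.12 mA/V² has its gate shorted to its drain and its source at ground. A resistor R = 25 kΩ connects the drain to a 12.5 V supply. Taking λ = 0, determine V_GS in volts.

With gate tied to drain, V_GS = V_DS ≥ V_GS − V_TN, so the device is in saturation.
KCL at the drain: ½ k_n (V_GS − V_TN)² = (V_DD − V_GS)/R.
Let x = V_GS − 0.89. Then 76.5 x² + x − 11.61 = 0, giving x = 0.383 V (positive root), so V_GS = 1.27 V.
I_D = (V_DD − V_GS)/R = (12.5 − 1.27) / 25 = 0.449 mA.

V_GS = 1.27 V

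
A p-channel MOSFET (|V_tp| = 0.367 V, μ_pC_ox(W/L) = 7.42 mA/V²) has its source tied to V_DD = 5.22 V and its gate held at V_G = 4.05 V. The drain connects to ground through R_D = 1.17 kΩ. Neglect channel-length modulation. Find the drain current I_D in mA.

V_SG = V_DD − V_G = 5.22 − 4.05 = 1.17 V, so V_ov = 1.17 − 0.367 = 0.803 V.
Assume saturation: I_D = ½ k_p V_ov² = 0.5 × 7.42 × 0.803² = 2.39 mA, giving V_SD = V_DD − I_D R_D = 5.22 − 2.39 × 1.17 = 2.42 V.
V_SD = 2.42 V ≥ V_ov = 0.803 V, confirming saturation.

I_D = 2.39 mA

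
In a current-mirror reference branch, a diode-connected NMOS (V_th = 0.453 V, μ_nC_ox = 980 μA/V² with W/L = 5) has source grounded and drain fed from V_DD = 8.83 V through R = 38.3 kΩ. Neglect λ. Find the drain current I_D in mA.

I_D = 0.211 mA

With gate tied to drain, V_GS = V_DS ≥ V_GS − V_th, so the device is in saturation.
k_n = μ_nC_ox · (W/L) = 4.9 mA/V².
KCL at the drain: ½ k_n (V_GS − V_th)² = (V_DD − V_GS)/R.
Let x = V_GS − 0.453. Then 93.8 x² + x − 8.377 = 0, giving x = 0.294 V (positive root), so V_GS = 0.747 V.
I_D = (V_DD − V_GS)/R = (8.83 − 0.747) / 38.3 = 0.211 mA.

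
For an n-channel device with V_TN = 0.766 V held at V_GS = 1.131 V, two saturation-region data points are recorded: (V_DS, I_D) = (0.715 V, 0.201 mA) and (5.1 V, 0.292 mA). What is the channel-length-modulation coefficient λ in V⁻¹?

With V_GS fixed, I_D ∝ (1 + λ V_DS) in saturation, so I_D2/I_D1 = (1 + λ V_DS2)/(1 + λ V_DS1).
0.292/0.201 = 1.453 = (1 + 5.1 λ)/(1 + 0.715 λ).
Solving: λ (I_D1 V_DS2 − I_D2 V_DS1) = I_D2 − I_D1, so λ = (0.292 − 0.201) / (0.201 × 5.1 − 0.292 × 0.715) = 0.091 / 0.816 = 0.111 V⁻¹.

λ = 0.111 V⁻¹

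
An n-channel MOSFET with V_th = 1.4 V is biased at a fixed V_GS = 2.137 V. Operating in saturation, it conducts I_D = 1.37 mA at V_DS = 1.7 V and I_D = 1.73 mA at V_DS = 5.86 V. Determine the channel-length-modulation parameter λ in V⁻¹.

With V_GS fixed, I_D ∝ (1 + λ V_DS) in saturation, so I_D2/I_D1 = (1 + λ V_DS2)/(1 + λ V_DS1).
1.73/1.37 = 1.263 = (1 + 5.86 λ)/(1 + 1.7 λ).
Solving: λ (I_D1 V_DS2 − I_D2 V_DS1) = I_D2 − I_D1, so λ = (1.73 − 1.37) / (1.37 × 5.86 − 1.73 × 1.7) = 0.36 / 5.09 = 0.0708 V⁻¹.

λ = 0.0708 V⁻¹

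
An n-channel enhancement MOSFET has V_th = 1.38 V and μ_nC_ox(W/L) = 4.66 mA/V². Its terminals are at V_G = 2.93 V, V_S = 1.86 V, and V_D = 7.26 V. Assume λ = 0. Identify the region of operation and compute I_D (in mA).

Cutoff; I_D = 0 mA

V_GS = V_G − V_S = 2.93 − 1.86 = 1.07 V; V_DS = V_D − V_S = 7.26 − 1.86 = 5.4 V.
V_GS = 1.07 V < V_th = 1.38 V, so the transistor is in cutoff.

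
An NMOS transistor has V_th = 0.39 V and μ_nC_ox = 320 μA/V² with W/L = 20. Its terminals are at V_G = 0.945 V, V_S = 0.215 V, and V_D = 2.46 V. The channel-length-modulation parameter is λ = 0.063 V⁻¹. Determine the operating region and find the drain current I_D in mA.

Saturation; I_D = 0.422 mA

V_GS = V_G − V_S = 0.945 − 0.215 = 0.73 V; V_DS = V_D − V_S = 2.46 − 0.215 = 2.25 V.
k_n = μ_nC_ox · (W/L) = 6.4 mA/V².
V_ov = V_GS − V_th = 0.73 − 0.39 = 0.34 V.
Since V_DS = 2.25 V ≥ V_ov = 0.34 V, the device is in saturation.
I_D = ½ k_n V_ov² (1 + λ V_DS) = 0.5 × 6.4 × 0.34² × (1 + 0.063 × 2.25) = 0.422 mA.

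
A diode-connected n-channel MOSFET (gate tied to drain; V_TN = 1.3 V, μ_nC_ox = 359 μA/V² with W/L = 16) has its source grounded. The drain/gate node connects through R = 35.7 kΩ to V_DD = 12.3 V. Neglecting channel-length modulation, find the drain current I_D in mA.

With gate tied to drain, V_GS = V_DS ≥ V_GS − V_TN, so the device is in saturation.
k_n = μ_nC_ox · (W/L) = 5.744 mA/V².
KCL at the drain: ½ k_n (V_GS − V_TN)² = (V_DD − V_GS)/R.
Let x = V_GS − 1.3. Then 103 x² + x − 11 = 0, giving x = 0.323 V (positive root), so V_GS = 1.62 V.
I_D = (V_DD − V_GS)/R = (12.3 − 1.62) / 35.7 = 0.299 mA.

I_D = 0.299 mA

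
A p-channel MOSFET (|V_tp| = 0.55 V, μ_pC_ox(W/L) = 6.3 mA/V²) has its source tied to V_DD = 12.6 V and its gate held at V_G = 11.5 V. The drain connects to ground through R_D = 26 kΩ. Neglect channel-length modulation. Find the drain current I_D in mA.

I_D = 0.478 mA

V_SG = V_DD − V_G = 12.6 − 11.5 = 1.1 V, so V_ov = 1.1 − 0.55 = 0.55 V.
Assume saturation: I_D = ½ k_p V_ov² = 0.5 × 6.3 × 0.55² = 0.953 mA, giving V_SD = V_DD − I_D R_D = 12.6 − 0.953 × 26 = -12.2 V.
But -12.2 V < V_ov = 0.55 V, so the device is actually in triode.
In triode I_D = k_p[V_ov V_SD − ½ V_SD²] and I_D = (V_DD − V_SD)/R_D. Equating: 81.9 V_SD² − 91.09 V_SD + 12.6 = 0, giving V_SD = 0.162 V (the root below V_ov).
I_D = (12.6 − 0.162) / 26 = 0.478 mA.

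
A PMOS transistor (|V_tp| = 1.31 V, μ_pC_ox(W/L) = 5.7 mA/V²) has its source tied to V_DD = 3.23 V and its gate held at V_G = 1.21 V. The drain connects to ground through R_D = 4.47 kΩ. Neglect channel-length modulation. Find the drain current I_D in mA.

I_D = 0.679 mA

V_SG = V_DD − V_G = 3.23 − 1.21 = 2.02 V, so V_ov = 2.02 − 1.31 = 0.71 V.
Assume saturation: I_D = ½ k_p V_ov² = 0.5 × 5.7 × 0.71² = 1.44 mA, giving V_SD = V_DD − I_D R_D = 3.23 − 1.44 × 4.47 = -3.19 V.
But -3.19 V < V_ov = 0.71 V, so the device is actually in triode.
In triode I_D = k_p[V_ov V_SD − ½ V_SD²] and I_D = (V_DD − V_SD)/R_D. Equating: 12.7 V_SD² − 19.09 V_SD + 3.23 = 0, giving V_SD = 0.194 V (the root below V_ov).
I_D = (3.23 − 0.194) / 4.47 = 0.679 mA.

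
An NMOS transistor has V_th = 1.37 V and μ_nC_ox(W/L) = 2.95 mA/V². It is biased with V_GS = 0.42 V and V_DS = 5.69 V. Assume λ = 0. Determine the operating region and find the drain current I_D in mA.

V_GS = 0.42 V < V_th = 1.37 V, so the transistor is in cutoff.

Cutoff; I_D = 0 mA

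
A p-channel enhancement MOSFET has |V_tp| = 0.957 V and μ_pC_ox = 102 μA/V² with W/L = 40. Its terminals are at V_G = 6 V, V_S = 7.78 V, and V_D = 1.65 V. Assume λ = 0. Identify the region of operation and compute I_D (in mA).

V_SG = V_S − V_G = 7.78 − 6 = 1.78 V; V_SD = V_S − V_D = 7.78 − 1.65 = 6.13 V.
k_p = μ_pC_ox · (W/L) = 4.08 mA/V².
V_ov = V_SG − |V_tp| = 1.78 − 0.957 = 0.823 V.
Since V_SD = 6.13 V ≥ V_ov = 0.823 V, the device is in saturation.
I_D = ½ k_p V_ov² = 0.5 × 4.08 × 0.823² = 1.38 mA.

Saturation; I_D = 1.38 mA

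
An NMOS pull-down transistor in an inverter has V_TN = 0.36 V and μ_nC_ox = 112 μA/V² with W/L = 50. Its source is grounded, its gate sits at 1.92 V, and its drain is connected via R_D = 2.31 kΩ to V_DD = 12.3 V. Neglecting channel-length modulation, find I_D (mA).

I_D = 5.00 mA

V_GS = V_G = 1.92 V, so V_ov = 1.92 − 0.36 = 1.56 V.
k_n = μ_nC_ox · (W/L) = 5.6 mA/V².
Assume saturation: I_D = ½ k_n V_ov² = 0.5 × 5.6 × 1.56² = 6.81 mA, giving V_DS = V_DD − I_D R_D = 12.3 − 6.81 × 2.31 = -3.44 V.
But -3.44 V < V_ov = 1.56 V, so the device is actually in triode.
In triode I_D = k_n[V_ov V_DS − ½ V_DS²] and I_D = (V_DD − V_DS)/R_D. Equating: 6.47 V_DS² − 21.18 V_DS + 12.3 = 0, giving V_DS = 0.755 V (the root below V_ov).
I_D = (12.3 − 0.755) / 2.31 = 5 mA.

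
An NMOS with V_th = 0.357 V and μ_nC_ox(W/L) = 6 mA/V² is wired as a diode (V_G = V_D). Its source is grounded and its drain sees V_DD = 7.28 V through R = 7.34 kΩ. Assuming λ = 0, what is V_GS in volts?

V_GS = 0.895 V

With gate tied to drain, V_GS = V_DS ≥ V_GS − V_th, so the device is in saturation.
KCL at the drain: ½ k_n (V_GS − V_th)² = (V_DD − V_GS)/R.
Let x = V_GS − 0.357. Then 22 x² + x − 6.923 = 0, giving x = 0.538 V (positive root), so V_GS = 0.895 V.
I_D = (V_DD − V_GS)/R = (7.28 − 0.895) / 7.34 = 0.87 mA.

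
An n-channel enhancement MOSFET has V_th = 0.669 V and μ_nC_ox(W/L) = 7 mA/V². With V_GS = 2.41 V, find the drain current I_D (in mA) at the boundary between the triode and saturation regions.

At the boundary V_DS = V_ov = V_GS − V_th = 2.41 − 0.669 = 1.74 V.
I_D = ½ k_n V_ov² = 0.5 × 7 × 1.74² = 10.6 mA.

I_D = 10.6 mA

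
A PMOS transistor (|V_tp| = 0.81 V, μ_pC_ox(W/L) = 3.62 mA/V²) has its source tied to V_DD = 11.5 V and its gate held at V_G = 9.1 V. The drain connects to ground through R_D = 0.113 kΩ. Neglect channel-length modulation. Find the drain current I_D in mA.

V_SG = V_DD − V_G = 11.5 − 9.1 = 2.4 V, so V_ov = 2.4 − 0.81 = 1.59 V.
Assume saturation: I_D = ½ k_p V_ov² = 0.5 × 3.62 × 1.59² = 4.58 mA, giving V_SD = V_DD − I_D R_D = 11.5 − 4.58 × 0.113 = 11 V.
V_SD = 11 V ≥ V_ov = 1.59 V, confirming saturation.

I_D = 4.58 mA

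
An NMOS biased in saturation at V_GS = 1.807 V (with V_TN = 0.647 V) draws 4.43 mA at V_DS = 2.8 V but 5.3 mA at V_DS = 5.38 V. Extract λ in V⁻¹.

With V_GS fixed, I_D ∝ (1 + λ V_DS) in saturation, so I_D2/I_D1 = (1 + λ V_DS2)/(1 + λ V_DS1).
5.3/4.43 = 1.196 = (1 + 5.38 λ)/(1 + 2.8 λ).
Solving: λ (I_D1 V_DS2 − I_D2 V_DS1) = I_D2 − I_D1, so λ = (5.3 − 4.43) / (4.43 × 5.38 − 5.3 × 2.8) = 0.87 / 8.99 = 0.0967 V⁻¹.

λ = 0.0967 V⁻¹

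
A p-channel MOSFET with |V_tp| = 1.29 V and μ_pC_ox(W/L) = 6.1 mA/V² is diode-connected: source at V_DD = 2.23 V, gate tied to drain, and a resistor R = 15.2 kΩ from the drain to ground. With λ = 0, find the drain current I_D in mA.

I_D = 0.0532 mA

With gate tied to drain, V_SG = V_SD ≥ V_SG − |V_tp|, so the device is in saturation.
KCL at the drain: ½ k_p (V_SG − |V_tp|)² = (V_DD − V_SG)/R.
Let x = V_SG − 1.29. Then 46.4 x² + x − 0.94 = 0, giving x = 0.132 V (positive root), so V_SG = 1.42 V.
I_D = (V_DD − V_SG)/R = (2.23 − 1.42) / 15.2 = 0.0532 mA.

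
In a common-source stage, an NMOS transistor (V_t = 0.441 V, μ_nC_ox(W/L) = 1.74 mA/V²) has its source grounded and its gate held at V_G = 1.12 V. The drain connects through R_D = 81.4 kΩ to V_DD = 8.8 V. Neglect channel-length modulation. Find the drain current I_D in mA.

I_D = 0.107 mA

V_GS = V_G = 1.12 V, so V_ov = 1.12 − 0.441 = 0.679 V.
Assume saturation: I_D = ½ k_n V_ov² = 0.5 × 1.74 × 0.679² = 0.401 mA, giving V_DS = V_DD − I_D R_D = 8.8 − 0.401 × 81.4 = -23.9 V.
But -23.9 V < V_ov = 0.679 V, so the device is actually in triode.
In triode I_D = k_n[V_ov V_DS − ½ V_DS²] and I_D = (V_DD − V_DS)/R_D. Equating: 70.8 V_DS² − 97.17 V_DS + 8.8 = 0, giving V_DS = 0.0975 V (the root below V_ov).
I_D = (8.8 − 0.0975) / 81.4 = 0.107 mA.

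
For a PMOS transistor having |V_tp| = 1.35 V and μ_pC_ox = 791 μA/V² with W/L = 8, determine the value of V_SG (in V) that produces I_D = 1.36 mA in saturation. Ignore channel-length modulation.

k_p = μ_pC_ox · (W/L) = 6.328 mA/V².
In saturation I_D = ½ k_p (V_SG − |V_tp|)², so V_SG − |V_tp| = √(2 I_D / k_p) = √(2 × 1.36 / 6.328) = 0.656 V.
V_SG = 1.35 + 0.656 = 2.01 V.

V_SG = 2.01 V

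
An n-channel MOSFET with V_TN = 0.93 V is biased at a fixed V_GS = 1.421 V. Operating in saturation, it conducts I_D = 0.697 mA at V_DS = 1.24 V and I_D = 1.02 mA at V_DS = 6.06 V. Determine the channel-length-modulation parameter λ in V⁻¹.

λ = 0.109 V⁻¹

With V_GS fixed, I_D ∝ (1 + λ V_DS) in saturation, so I_D2/I_D1 = (1 + λ V_DS2)/(1 + λ V_DS1).
1.02/0.697 = 1.463 = (1 + 6.06 λ)/(1 + 1.24 λ).
Solving: λ (I_D1 V_DS2 − I_D2 V_DS1) = I_D2 − I_D1, so λ = (1.02 − 0.697) / (0.697 × 6.06 − 1.02 × 1.24) = 0.323 / 2.96 = 0.109 V⁻¹.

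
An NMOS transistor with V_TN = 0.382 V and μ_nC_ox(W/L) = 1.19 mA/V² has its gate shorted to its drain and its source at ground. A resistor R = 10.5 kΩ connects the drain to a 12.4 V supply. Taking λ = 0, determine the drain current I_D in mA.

I_D = 1.02 mA

With gate tied to drain, V_GS = V_DS ≥ V_GS − V_TN, so the device is in saturation.
KCL at the drain: ½ k_n (V_GS − V_TN)² = (V_DD − V_GS)/R.
Let x = V_GS − 0.382. Then 6.25 x² + x − 12.02 = 0, giving x = 1.31 V (positive root), so V_GS = 1.69 V.
I_D = (V_DD − V_GS)/R = (12.4 − 1.69) / 10.5 = 1.02 mA.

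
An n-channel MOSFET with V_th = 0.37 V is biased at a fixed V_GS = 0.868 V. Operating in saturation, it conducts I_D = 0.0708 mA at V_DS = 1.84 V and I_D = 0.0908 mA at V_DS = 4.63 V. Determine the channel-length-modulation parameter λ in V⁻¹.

With V_GS fixed, I_D ∝ (1 + λ V_DS) in saturation, so I_D2/I_D1 = (1 + λ V_DS2)/(1 + λ V_DS1).
0.0908/0.0708 = 1.282 = (1 + 4.63 λ)/(1 + 1.84 λ).
Solving: λ (I_D1 V_DS2 − I_D2 V_DS1) = I_D2 − I_D1, so λ = (0.0908 − 0.0708) / (0.0708 × 4.63 − 0.0908 × 1.84) = 0.02 / 0.161 = 0.124 V⁻¹.

λ = 0.124 V⁻¹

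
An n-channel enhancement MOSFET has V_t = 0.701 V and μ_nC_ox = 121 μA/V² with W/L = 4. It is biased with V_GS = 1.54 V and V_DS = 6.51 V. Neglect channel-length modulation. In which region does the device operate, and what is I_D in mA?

k_n = μ_nC_ox · (W/L) = 0.484 mA/V².
V_ov = V_GS − V_t = 1.54 − 0.701 = 0.839 V.
Since V_DS = 6.51 V ≥ V_ov = 0.839 V, the device is in saturation.
I_D = ½ k_n V_ov² = 0.5 × 0.484 × 0.839² = 0.17 mA.

Saturation; I_D = 0.170 mA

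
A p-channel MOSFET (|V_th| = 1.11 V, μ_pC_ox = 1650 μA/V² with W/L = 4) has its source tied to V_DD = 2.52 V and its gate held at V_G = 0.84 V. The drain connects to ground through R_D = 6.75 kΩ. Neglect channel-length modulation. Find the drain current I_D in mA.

I_D = 0.358 mA

V_SG = V_DD − V_G = 2.52 − 0.84 = 1.68 V, so V_ov = 1.68 − 1.11 = 0.57 V.
k_p = μ_pC_ox · (W/L) = 6.6 mA/V².
Assume saturation: I_D = ½ k_p V_ov² = 0.5 × 6.6 × 0.57² = 1.07 mA, giving V_SD = V_DD − I_D R_D = 2.52 − 1.07 × 6.75 = -4.72 V.
But -4.72 V < V_ov = 0.57 V, so the device is actually in triode.
In triode I_D = k_p[V_ov V_SD − ½ V_SD²] and I_D = (V_DD − V_SD)/R_D. Equating: 22.3 V_SD² − 26.39 V_SD + 2.52 = 0, giving V_SD = 0.105 V (the root below V_ov).
I_D = (2.52 − 0.105) / 6.75 = 0.358 mA.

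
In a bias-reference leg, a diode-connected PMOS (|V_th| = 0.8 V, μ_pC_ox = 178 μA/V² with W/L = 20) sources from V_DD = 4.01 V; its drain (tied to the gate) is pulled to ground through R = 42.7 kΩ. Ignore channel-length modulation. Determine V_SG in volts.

V_SG = 0.999 V

With gate tied to drain, V_SG = V_SD ≥ V_SG − |V_th|, so the device is in saturation.
k_p = μ_pC_ox · (W/L) = 3.56 mA/V².
KCL at the drain: ½ k_p (V_SG − |V_th|)² = (V_DD − V_SG)/R.
Let x = V_SG − 0.8. Then 76 x² + x − 3.21 = 0, giving x = 0.199 V (positive root), so V_SG = 0.999 V.
I_D = (V_DD − V_SG)/R = (4.01 − 0.999) / 42.7 = 0.0705 mA.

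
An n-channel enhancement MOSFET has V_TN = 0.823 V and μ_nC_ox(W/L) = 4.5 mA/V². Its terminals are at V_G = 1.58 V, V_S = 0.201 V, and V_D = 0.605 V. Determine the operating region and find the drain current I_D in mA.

Triode; I_D = 0.644 mA

V_GS = V_G − V_S = 1.58 − 0.201 = 1.38 V; V_DS = V_D − V_S = 0.605 − 0.201 = 0.404 V.
V_ov = V_GS − V_TN = 1.38 − 0.823 = 0.556 V.
Since V_DS = 0.404 V < V_ov = 0.556 V, the device is in the triode region.
I_D = k_n [V_ov · V_DS − ½ V_DS²] = 4.5 × [0.556 × 0.404 − 0.5 × 0.404²] = 0.644 mA.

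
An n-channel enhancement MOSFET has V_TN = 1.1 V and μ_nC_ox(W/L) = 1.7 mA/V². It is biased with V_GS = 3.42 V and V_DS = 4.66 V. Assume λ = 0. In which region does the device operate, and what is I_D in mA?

V_ov = V_GS − V_TN = 3.42 − 1.1 = 2.32 V.
Since V_DS = 4.66 V ≥ V_ov = 2.32 V, the device is in saturation.
I_D = ½ k_n V_ov² = 0.5 × 1.7 × 2.32² = 4.58 mA.

Saturation; I_D = 4.58 mA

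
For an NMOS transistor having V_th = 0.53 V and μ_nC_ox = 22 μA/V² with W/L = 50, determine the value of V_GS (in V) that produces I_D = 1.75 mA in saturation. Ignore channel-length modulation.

V_GS = 2.31 V

k_n = μ_nC_ox · (W/L) = 1.1 mA/V².
In saturation I_D = ½ k_n (V_GS − V_th)², so V_GS − V_th = √(2 I_D / k_n) = √(2 × 1.75 / 1.1) = 1.78 V.
V_GS = 0.53 + 1.78 = 2.31 V.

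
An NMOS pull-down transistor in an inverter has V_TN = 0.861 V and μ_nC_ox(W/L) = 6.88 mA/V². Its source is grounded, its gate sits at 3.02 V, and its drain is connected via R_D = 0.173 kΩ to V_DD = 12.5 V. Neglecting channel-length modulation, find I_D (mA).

I_D = 16.0 mA

V_GS = V_G = 3.02 V, so V_ov = 3.02 − 0.861 = 2.16 V.
Assume saturation: I_D = ½ k_n V_ov² = 0.5 × 6.88 × 2.16² = 16 mA, giving V_DS = V_DD − I_D R_D = 12.5 − 16 × 0.173 = 9.73 V.
V_DS = 9.73 V ≥ V_ov = 2.16 V, confirming saturation.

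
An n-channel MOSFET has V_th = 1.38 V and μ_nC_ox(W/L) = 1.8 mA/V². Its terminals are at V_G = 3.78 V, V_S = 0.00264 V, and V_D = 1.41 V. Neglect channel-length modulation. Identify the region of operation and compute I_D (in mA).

Triode; I_D = 4.29 mA

V_GS = V_G − V_S = 3.78 − 0.00264 = 3.78 V; V_DS = V_D − V_S = 1.41 − 0.00264 = 1.41 V.
V_ov = V_GS − V_th = 3.78 − 1.38 = 2.4 V.
Since V_DS = 1.41 V < V_ov = 2.4 V, the device is in the triode region.
I_D = k_n [V_ov · V_DS − ½ V_DS²] = 1.8 × [2.4 × 1.41 − 0.5 × 1.41²] = 4.29 mA.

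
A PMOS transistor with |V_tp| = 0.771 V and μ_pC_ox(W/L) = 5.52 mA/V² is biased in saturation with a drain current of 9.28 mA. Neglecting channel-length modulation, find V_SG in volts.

In saturation I_D = ½ k_p (V_SG − |V_tp|)², so V_SG − |V_tp| = √(2 I_D / k_p) = √(2 × 9.28 / 5.52) = 1.83 V.
V_SG = 0.771 + 1.83 = 2.6 V.

V_SG = 2.60 V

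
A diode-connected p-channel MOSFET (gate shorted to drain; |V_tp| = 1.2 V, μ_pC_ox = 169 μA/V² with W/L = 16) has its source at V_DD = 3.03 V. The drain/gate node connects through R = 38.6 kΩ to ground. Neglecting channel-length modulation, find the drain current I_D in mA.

With gate tied to drain, V_SG = V_SD ≥ V_SG − |V_tp|, so the device is in saturation.
k_p = μ_pC_ox · (W/L) = 2.704 mA/V².
KCL at the drain: ½ k_p (V_SG − |V_tp|)² = (V_DD − V_SG)/R.
Let x = V_SG − 1.2. Then 52.2 x² + x − 1.83 = 0, giving x = 0.178 V (positive root), so V_SG = 1.38 V.
I_D = (V_DD − V_SG)/R = (3.03 − 1.38) / 38.6 = 0.0428 mA.

I_D = 0.0428 mA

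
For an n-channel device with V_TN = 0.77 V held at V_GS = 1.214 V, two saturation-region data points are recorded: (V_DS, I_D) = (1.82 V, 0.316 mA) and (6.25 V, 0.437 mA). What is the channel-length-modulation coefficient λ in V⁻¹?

With V_GS fixed, I_D ∝ (1 + λ V_DS) in saturation, so I_D2/I_D1 = (1 + λ V_DS2)/(1 + λ V_DS1).
0.437/0.316 = 1.383 = (1 + 6.25 λ)/(1 + 1.82 λ).
Solving: λ (I_D1 V_DS2 − I_D2 V_DS1) = I_D2 − I_D1, so λ = (0.437 − 0.316) / (0.316 × 6.25 − 0.437 × 1.82) = 0.121 / 1.18 = 0.103 V⁻¹.

λ = 0.103 V⁻¹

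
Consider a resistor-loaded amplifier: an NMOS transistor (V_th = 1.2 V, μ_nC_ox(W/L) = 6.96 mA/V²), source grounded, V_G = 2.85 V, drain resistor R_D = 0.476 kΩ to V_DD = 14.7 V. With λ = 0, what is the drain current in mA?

I_D = 9.47 mA

V_GS = V_G = 2.85 V, so V_ov = 2.85 − 1.2 = 1.65 V.
Assume saturation: I_D = ½ k_n V_ov² = 0.5 × 6.96 × 1.65² = 9.47 mA, giving V_DS = V_DD − I_D R_D = 14.7 − 9.47 × 0.476 = 10.2 V.
V_DS = 10.2 V ≥ V_ov = 1.65 V, confirming saturation.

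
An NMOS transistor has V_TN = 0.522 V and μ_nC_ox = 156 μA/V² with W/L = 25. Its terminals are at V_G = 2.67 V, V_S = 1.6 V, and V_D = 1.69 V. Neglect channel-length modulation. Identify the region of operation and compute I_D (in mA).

Triode; I_D = 0.177 mA

V_GS = V_G − V_S = 2.67 − 1.6 = 1.07 V; V_DS = V_D − V_S = 1.69 − 1.6 = 0.09 V.
k_n = μ_nC_ox · (W/L) = 3.9 mA/V².
V_ov = V_GS − V_TN = 1.07 − 0.522 = 0.548 V.
Since V_DS = 0.09 V < V_ov = 0.548 V, the device is in the triode region.
I_D = k_n [V_ov · V_DS − ½ V_DS²] = 3.9 × [0.548 × 0.09 − 0.5 × 0.09²] = 0.177 mA.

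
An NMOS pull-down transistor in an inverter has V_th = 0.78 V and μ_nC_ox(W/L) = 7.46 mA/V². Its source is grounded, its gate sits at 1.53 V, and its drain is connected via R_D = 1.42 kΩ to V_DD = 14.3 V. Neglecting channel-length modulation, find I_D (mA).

V_GS = V_G = 1.53 V, so V_ov = 1.53 − 0.78 = 0.75 V.
Assume saturation: I_D = ½ k_n V_ov² = 0.5 × 7.46 × 0.75² = 2.1 mA, giving V_DS = V_DD − I_D R_D = 14.3 − 2.1 × 1.42 = 11.3 V.
V_DS = 11.3 V ≥ V_ov = 0.75 V, confirming saturation.

I_D = 2.10 mA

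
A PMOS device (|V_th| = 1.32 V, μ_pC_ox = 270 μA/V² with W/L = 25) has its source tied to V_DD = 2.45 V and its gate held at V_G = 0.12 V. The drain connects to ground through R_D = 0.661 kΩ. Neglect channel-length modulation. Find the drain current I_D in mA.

I_D = 2.83 mA

V_SG = V_DD − V_G = 2.45 − 0.12 = 2.33 V, so V_ov = 2.33 − 1.32 = 1.01 V.
k_p = μ_pC_ox · (W/L) = 6.75 mA/V².
Assume saturation: I_D = ½ k_p V_ov² = 0.5 × 6.75 × 1.01² = 3.44 mA, giving V_SD = V_DD − I_D R_D = 2.45 − 3.44 × 0.661 = 0.174 V.
But 0.174 V < V_ov = 1.01 V, so the device is actually in triode.
In triode I_D = k_p[V_ov V_SD − ½ V_SD²] and I_D = (V_DD − V_SD)/R_D. Equating: 2.23 V_SD² − 5.506 V_SD + 2.45 = 0, giving V_SD = 0.582 V (the root below V_ov).
I_D = (2.45 − 0.582) / 0.661 = 2.83 mA.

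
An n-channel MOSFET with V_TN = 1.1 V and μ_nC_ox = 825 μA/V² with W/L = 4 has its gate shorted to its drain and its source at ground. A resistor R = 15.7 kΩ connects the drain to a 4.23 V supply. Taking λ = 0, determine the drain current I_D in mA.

With gate tied to drain, V_GS = V_DS ≥ V_GS − V_TN, so the device is in saturation.
k_n = μ_nC_ox · (W/L) = 3.3 mA/V².
KCL at the drain: ½ k_n (V_GS − V_TN)² = (V_DD − V_GS)/R.
Let x = V_GS − 1.1. Then 25.9 x² + x − 3.13 = 0, giving x = 0.329 V (positive root), so V_GS = 1.43 V.
I_D = (V_DD − V_GS)/R = (4.23 − 1.43) / 15.7 = 0.178 mA.

I_D = 0.178 mA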